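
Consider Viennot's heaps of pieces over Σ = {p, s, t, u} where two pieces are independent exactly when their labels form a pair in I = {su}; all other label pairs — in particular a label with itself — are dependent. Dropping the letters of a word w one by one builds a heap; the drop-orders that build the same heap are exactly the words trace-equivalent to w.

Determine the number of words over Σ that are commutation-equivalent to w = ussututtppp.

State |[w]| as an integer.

6

piece 0:u — minimal
piece 1:s — minimal
piece 2:s rests on {1:s}
piece 3:u rests on {0:u}
piece 4:t rests on {2:s, 3:u}
piece 5:u rests on {4:t}
piece 6:t rests on {5:u}
piece 7:t rests on {6:t}
piece 8:p rests on {7:t}
piece 9:p rests on {8:p}
piece 10:p rests on {9:p}
minimal pieces: {0:u, 1:s}
ways to finish when only these pieces remain (= sum over removing one remaining piece with nothing left below it):
  1 left: {10}→1
  2 left: {9,10}→1
  3 left: {8,9,10}→1
  4 left: {7,8,9,10}→1
  5 left: {6,7,8,9,10}→1
  6 left: {5,6,7,8,9,10}→1
  7 left: {4,5,6,7,8,9,10}→1
  8 left: {2,4,5,6,7,8,9,10}→1  {3,4,5,6,7,8,9,10}→1
  9 left: {0,3,4,5,6,7,8,9,10}→1  {1,2,4,5,6,7,8,9,10}→1  {2,3,4,5,6,7,8,9,10}→2
  placing 0:u first → 3 extensions
  placing 1:s first → 3 extensions
total linear extensions = 6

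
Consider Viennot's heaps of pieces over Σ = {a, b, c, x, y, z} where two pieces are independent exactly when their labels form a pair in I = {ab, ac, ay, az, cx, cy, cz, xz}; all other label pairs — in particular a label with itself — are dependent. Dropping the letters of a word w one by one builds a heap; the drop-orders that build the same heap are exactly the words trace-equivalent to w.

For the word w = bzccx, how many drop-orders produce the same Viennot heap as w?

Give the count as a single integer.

0(b) covers ∅
1(z) covers 0:b
2(c) covers 0:b
3(c) covers 2:c
4(x) covers 0:b
floor of heap: 0:b
completions by unplaced set U, small U first (add the entries for U minus each lowest piece of U):
  |U|=1: {1}:1  {3}:1  {4}:1
  |U|=2: {1,3}:2  {1,4}:2  {2,3}:1  {3,4}:2
  |U|=3: {1,2,3}:3  {1,3,4}:6  {2,3,4}:3
  start at 0(b): 12

12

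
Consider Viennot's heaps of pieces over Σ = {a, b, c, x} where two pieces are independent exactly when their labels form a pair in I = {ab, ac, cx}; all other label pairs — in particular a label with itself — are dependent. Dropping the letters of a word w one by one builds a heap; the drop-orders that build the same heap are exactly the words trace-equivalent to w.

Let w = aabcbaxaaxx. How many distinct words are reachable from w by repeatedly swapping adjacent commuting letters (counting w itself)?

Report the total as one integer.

piece 0:a — minimal
piece 1:a rests on {0:a}
piece 2:b — minimal
piece 3:c rests on {2:b}
piece 4:b rests on {3:c}
piece 5:a rests on {1:a}
piece 6:x rests on {4:b, 5:a}
piece 7:a rests on {6:x}
piece 8:a rests on {7:a}
piece 9:x rests on {8:a}
piece 10:x rests on {9:x}
minimal pieces: {0:a, 2:b}
ways to finish when only these pieces remain (= sum over removing one remaining piece with nothing left below it):
  1 left: {10}→1
  2 left: {9,10}→1
  3 left: {8,9,10}→1
  4 left: {7,8,9,10}→1
  5 left: {6,7,8,9,10}→1
  6 left: {4,6,7,8,9,10}→1  {5,6,7,8,9,10}→1
  7 left: {1,5,6,7,8,9,10}→1  {3,4,6,7,8,9,10}→1  {4,5,6,7,8,9,10}→2
  8 left: {0,1,5,6,7,8,9,10}→1  {1,4,5,6,7,8,9,10}→3  {2,3,4,6,7,8,9,10}→1  {3,4,5,6,7,8,9,10}→3
  9 left: {0,1,4,5,6,7,8,9,10}→4  {1,3,4,5,6,7,8,9,10}→6  {2,3,4,5,6,7,8,9,10}→4
  placing 0:a first → 10 extensions
  placing 2:b first → 10 extensions
total linear extensions = 20

20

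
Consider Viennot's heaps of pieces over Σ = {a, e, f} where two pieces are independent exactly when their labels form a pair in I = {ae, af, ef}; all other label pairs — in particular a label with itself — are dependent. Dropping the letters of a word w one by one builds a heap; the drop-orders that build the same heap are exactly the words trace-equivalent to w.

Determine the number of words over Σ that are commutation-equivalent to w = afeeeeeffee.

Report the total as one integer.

1320

drop 0:a onto floor
drop 1:f onto floor
drop 2:e onto floor
drop 3:e onto {2:e}
drop 4:e onto {3:e}
drop 5:e onto {4:e}
drop 6:e onto {5:e}
drop 7:f onto {1:f}
drop 8:f onto {7:f}
drop 9:e onto {6:e}
drop 10:e onto {9:e}
ground layer = {0:a, 1:f, 2:e}
drop-orders for the pieces not yet dropped (sum over which currently-grounded one goes next):
  1 to go: {0} 1  {8} 1  {10} 1
  2 to go: {0,8} 2  {0,10} 2  {7,8} 1  {8,10} 2  {9,10} 1
  3 to go: {0,7,8} 3  {0,8,10} 6  {0,9,10} 3  {1,7,8} 1  {6,9,10} 1  {7,8,10} 3  {8,9,10} 3
  4 to go: {0,1,7,8} 4  {0,6,9,10} 4  {0,7,8,10} 12  {0,8,9,10} 12  {1,7,8,10} 4  {5,6,9,10} 1  {6,8,9,10} 4  {7,8,9,10} 6
  5 to go: {0,1,7,8,10} 20  {0,5,6,9,10} 5  {0,6,8,9,10} 20  {0,7,8,9,10} 30  {1,7,8,9,10} 10  {4,5,6,9,10} 1  {5,6,8,9,10} 5  {6,7,8,9,10} 10
  6 to go: {0,1,7,8,9,10} 60  {0,4,5,6,9,10} 6  {0,5,6,8,9,10} 30  {0,6,7,8,9,10} 60  {1,6,7,8,9,10} 20  {3,4,5,6,9,10} 1  {4,5,6,8,9,10} 6  {5,6,7,8,9,10} 15
  7 to go: {0,1,6,7,8,9,10} 140  {0,3,4,5,6,9,10} 7  {0,4,5,6,8,9,10} 42  {0,5,6,7,8,9,10} 105  {1,5,6,7,8,9,10} 35  {2,3,4,5,6,9,10} 1  {3,4,5,6,8,9,10} 7  {4,5,6,7,8,9,10} 21
  8 to go: {0,1,5,6,7,8,9,10} 280  {0,2,3,4,5,6,9,10} 8  {0,3,4,5,6,8,9,10} 56  {0,4,5,6,7,8,9,10} 168  {1,4,5,6,7,8,9,10} 56  {2,3,4,5,6,8,9,10} 8  {3,4,5,6,7,8,9,10} 28
  9 to go: {0,1,4,5,6,7,8,9,10} 504  {0,2,3,4,5,6,8,9,10} 72  {0,3,4,5,6,7,8,9,10} 252  {1,3,4,5,6,7,8,9,10} 84  {2,3,4,5,6,7,8,9,10} 36
  if 0:a drops first: 120 orders
  if 1:f drops first: 360 orders
  if 2:e drops first: 840 orders
heap linearizations: 1320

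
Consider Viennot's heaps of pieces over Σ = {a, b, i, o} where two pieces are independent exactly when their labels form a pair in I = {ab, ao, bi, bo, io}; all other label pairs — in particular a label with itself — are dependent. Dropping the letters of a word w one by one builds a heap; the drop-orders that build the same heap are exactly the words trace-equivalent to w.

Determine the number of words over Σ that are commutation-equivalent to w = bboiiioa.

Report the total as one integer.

0(b) covers ∅
1(b) covers 0:b
2(o) covers ∅
3(i) covers ∅
4(i) covers 3:i
5(i) covers 4:i
6(o) covers 2:o
7(a) covers 5:i
floor of heap: 0:b, 2:o, 3:i
completions by unplaced set U, small U first (add the entries for U minus each lowest piece of U):
  |U|=1: {1}:1  {6}:1  {7}:1
  |U|=2: {0,1}:1  {1,6}:2  {1,7}:2  {2,6}:1  {5,7}:1  {6,7}:2
  |U|=3: {0,1,6}:3  {0,1,7}:3  {1,2,6}:3  {1,5,7}:3  {1,6,7}:6  {2,6,7}:3  {4,5,7}:1  {5,6,7}:3
  |U|=4: {0,1,2,6}:6  {0,1,5,7}:6  {0,1,6,7}:12  {1,2,6,7}:12  {1,4,5,7}:4  {1,5,6,7}:12  {2,5,6,7}:6  {3,4,5,7}:1  {4,5,6,7}:4
  |U|=5: {0,1,2,6,7}:30  {0,1,4,5,7}:10  {0,1,5,6,7}:30  {1,2,5,6,7}:30  {1,3,4,5,7}:5  {1,4,5,6,7}:20  {2,4,5,6,7}:10  {3,4,5,6,7}:5
  |U|=6: {0,1,2,5,6,7}:90  {0,1,3,4,5,7}:15  {0,1,4,5,6,7}:60  {1,2,4,5,6,7}:60  {1,3,4,5,6,7}:30  {2,3,4,5,6,7}:15
  start at 0(b): 105
  start at 2(o): 105
  start at 3(i): 210
sum over floor = 420

420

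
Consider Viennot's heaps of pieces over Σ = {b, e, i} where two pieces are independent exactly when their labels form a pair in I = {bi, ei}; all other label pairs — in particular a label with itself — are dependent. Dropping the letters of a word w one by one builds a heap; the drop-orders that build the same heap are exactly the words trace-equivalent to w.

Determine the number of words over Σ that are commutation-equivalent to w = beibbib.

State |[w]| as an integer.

0(b) covers ∅
1(e) covers 0:b
2(i) covers ∅
3(b) covers 1:e
4(b) covers 3:b
5(i) covers 2:i
6(b) covers 4:b
floor of heap: 0:b, 2:i
completions by unplaced set U, small U first (add the entries for U minus each lowest piece of U):
  |U|=1: {5}:1  {6}:1
  |U|=2: {2,5}:1  {4,6}:1  {5,6}:2
  |U|=3: {2,5,6}:3  {3,4,6}:1  {4,5,6}:3
  |U|=4: {1,3,4,6}:1  {2,4,5,6}:6  {3,4,5,6}:4
  |U|=5: {0,1,3,4,6}:1  {1,3,4,5,6}:5  {2,3,4,5,6}:10
  start at 0(b): 15
  start at 2(i): 6
sum over floor = 21

21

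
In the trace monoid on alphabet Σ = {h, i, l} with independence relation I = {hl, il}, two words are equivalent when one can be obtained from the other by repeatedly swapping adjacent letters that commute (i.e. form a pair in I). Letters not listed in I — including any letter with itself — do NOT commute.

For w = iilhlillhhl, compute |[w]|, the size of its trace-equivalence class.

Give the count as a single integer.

462

0(i) covers ∅
1(i) covers 0:i
2(l) covers ∅
3(h) covers 1:i
4(l) covers 2:l
5(i) covers 3:h
6(l) covers 4:l
7(l) covers 6:l
8(h) covers 5:i
9(h) covers 8:h
10(l) covers 7:l
floor of heap: 0:i, 2:l
completions by unplaced set U, small U first (add the entries for U minus each lowest piece of U):
  |U|=1: {9}:1  {10}:1
  |U|=2: {7,10}:1  {8,9}:1  {9,10}:2
  |U|=3: {5,8,9}:1  {6,7,10}:1  {7,9,10}:3  {8,9,10}:3
  |U|=4: {3,5,8,9}:1  {4,6,7,10}:1  {5,8,9,10}:4  {6,7,9,10}:4  {7,8,9,10}:6
  |U|=5: {1,3,5,8,9}:1  {2,4,6,7,10}:1  {3,5,8,9,10}:5  {4,6,7,9,10}:5  {5,7,8,9,10}:10  {6,7,8,9,10}:10
  |U|=6: {0,1,3,5,8,9}:1  {1,3,5,8,9,10}:6  {2,4,6,7,9,10}:6  {3,5,7,8,9,10}:15  {4,6,7,8,9,10}:15  {5,6,7,8,9,10}:20
  |U|=7: {0,1,3,5,8,9,10}:7  {1,3,5,7,8,9,10}:21  {2,4,6,7,8,9,10}:21  {3,5,6,7,8,9,10}:35  {4,5,6,7,8,9,10}:35
  |U|=8: {0,1,3,5,7,8,9,10}:28  {1,3,5,6,7,8,9,10}:56  {2,4,5,6,7,8,9,10}:56  {3,4,5,6,7,8,9,10}:70
  |U|=9: {0,1,3,5,6,7,8,9,10}:84  {1,3,4,5,6,7,8,9,10}:126  {2,3,4,5,6,7,8,9,10}:126
  start at 0(i): 252
  start at 2(l): 210
sum over floor = 462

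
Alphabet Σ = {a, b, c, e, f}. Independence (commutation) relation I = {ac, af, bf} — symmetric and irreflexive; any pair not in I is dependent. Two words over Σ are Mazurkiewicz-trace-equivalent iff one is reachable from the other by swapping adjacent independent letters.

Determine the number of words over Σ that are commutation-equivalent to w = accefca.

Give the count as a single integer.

0(a) covers ∅
1(c) covers ∅
2(c) covers 1:c
3(e) covers 0:a, 2:c
4(f) covers 3:e
5(c) covers 4:f
6(a) covers 3:e
floor of heap: 0:a, 1:c
completions by unplaced set U, small U first (add the entries for U minus each lowest piece of U):
  |U|=1: {5}:1  {6}:1
  |U|=2: {4,5}:1  {5,6}:2
  |U|=3: {4,5,6}:3
  |U|=4: {3,4,5,6}:3
  |U|=5: {0,3,4,5,6}:3  {2,3,4,5,6}:3
  start at 0(a): 3
  start at 1(c): 6
sum over floor = 9

9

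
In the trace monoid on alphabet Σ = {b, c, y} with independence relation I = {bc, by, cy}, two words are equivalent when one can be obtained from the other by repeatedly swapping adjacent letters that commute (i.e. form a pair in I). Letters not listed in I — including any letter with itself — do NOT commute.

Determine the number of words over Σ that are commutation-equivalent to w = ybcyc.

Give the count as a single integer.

#0=y has no predecessor
#1=b has no predecessor
#2=c has no predecessor
#3=y depends on [0:y]
#4=c depends on [2:c]
sources: [0:y, 1:b, 2:c]
N(rest) = Σ N(rest − s) over sources s of rest; N(one piece) = 1:
  size 1 → [1]=1  [3]=1  [4]=1
  size 2 → [0,3]=1  [1,3]=2  [1,4]=2  [2,4]=1  [3,4]=2
  size 3 → [0,1,3]=3  [0,3,4]=3  [1,2,4]=3  [1,3,4]=6  [2,3,4]=3
  first=0(y) contributes 12
  first=1(b) contributes 6
  first=2(c) contributes 12
|[w]| = 30

30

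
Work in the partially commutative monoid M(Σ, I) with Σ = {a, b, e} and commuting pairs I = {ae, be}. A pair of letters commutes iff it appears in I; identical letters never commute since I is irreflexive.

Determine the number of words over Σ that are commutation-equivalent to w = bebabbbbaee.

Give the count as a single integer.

drop 0:b onto floor
drop 1:e onto floor
drop 2:b onto {0:b}
drop 3:a onto {2:b}
drop 4:b onto {3:a}
drop 5:b onto {4:b}
drop 6:b onto {5:b}
drop 7:b onto {6:b}
drop 8:a onto {7:b}
drop 9:e onto {1:e}
drop 10:e onto {9:e}
ground layer = {0:b, 1:e}
drop-orders for the pieces not yet dropped (sum over which currently-grounded one goes next):
  1 to go: {8} 1  {10} 1
  2 to go: {7,8} 1  {8,10} 2  {9,10} 1
  3 to go: {1,9,10} 1  {6,7,8} 1  {7,8,10} 3  {8,9,10} 3
  4 to go: {1,8,9,10} 4  {5,6,7,8} 1  {6,7,8,10} 4  {7,8,9,10} 6
  5 to go: {1,7,8,9,10} 10  {4,5,6,7,8} 1  {5,6,7,8,10} 5  {6,7,8,9,10} 10
  6 to go: {1,6,7,8,9,10} 20  {3,4,5,6,7,8} 1  {4,5,6,7,8,10} 6  {5,6,7,8,9,10} 15
  7 to go: {1,5,6,7,8,9,10} 35  {2,3,4,5,6,7,8} 1  {3,4,5,6,7,8,10} 7  {4,5,6,7,8,9,10} 21
  8 to go: {0,2,3,4,5,6,7,8} 1  {1,4,5,6,7,8,9,10} 56  {2,3,4,5,6,7,8,10} 8  {3,4,5,6,7,8,9,10} 28
  9 to go: {0,2,3,4,5,6,7,8,10} 9  {1,3,4,5,6,7,8,9,10} 84  {2,3,4,5,6,7,8,9,10} 36
  if 0:b drops first: 120 orders
  if 1:e drops first: 45 orders
heap linearizations: 165

165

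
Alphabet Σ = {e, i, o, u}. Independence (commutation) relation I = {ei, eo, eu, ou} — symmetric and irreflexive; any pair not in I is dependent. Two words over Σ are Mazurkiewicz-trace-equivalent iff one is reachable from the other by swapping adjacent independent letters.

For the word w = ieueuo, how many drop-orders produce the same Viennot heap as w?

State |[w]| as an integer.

0(i) covers ∅
1(e) covers ∅
2(u) covers 0:i
3(e) covers 1:e
4(u) covers 2:u
5(o) covers 0:i
floor of heap: 0:i, 1:e
completions by unplaced set U, small U first (add the entries for U minus each lowest piece of U):
  |U|=1: {3}:1  {4}:1  {5}:1
  |U|=2: {1,3}:1  {2,4}:1  {3,4}:2  {3,5}:2  {4,5}:2
  |U|=3: {1,3,4}:3  {1,3,5}:3  {2,3,4}:3  {2,4,5}:3  {3,4,5}:6
  |U|=4: {0,2,4,5}:3  {1,2,3,4}:6  {1,3,4,5}:12  {2,3,4,5}:12
  start at 0(i): 30
  start at 1(e): 15
sum over floor = 45

45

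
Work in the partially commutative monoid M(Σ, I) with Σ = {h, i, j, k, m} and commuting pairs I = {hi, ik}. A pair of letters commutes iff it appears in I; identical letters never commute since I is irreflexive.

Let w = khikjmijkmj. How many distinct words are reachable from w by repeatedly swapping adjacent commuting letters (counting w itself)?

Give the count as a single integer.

4

piece 0:k — minimal
piece 1:h rests on {0:k}
piece 2:i — minimal
piece 3:k rests on {1:h}
piece 4:j rests on {2:i, 3:k}
piece 5:m rests on {4:j}
piece 6:i rests on {5:m}
piece 7:j rests on {6:i}
piece 8:k rests on {7:j}
piece 9:m rests on {8:k}
piece 10:j rests on {9:m}
minimal pieces: {0:k, 2:i}
ways to finish when only these pieces remain (= sum over removing one remaining piece with nothing left below it):
  1 left: {10}→1
  2 left: {9,10}→1
  3 left: {8,9,10}→1
  4 left: {7,8,9,10}→1
  5 left: {6,7,8,9,10}→1
  6 left: {5,6,7,8,9,10}→1
  7 left: {4,5,6,7,8,9,10}→1
  8 left: {2,4,5,6,7,8,9,10}→1  {3,4,5,6,7,8,9,10}→1
  9 left: {1,3,4,5,6,7,8,9,10}→1  {2,3,4,5,6,7,8,9,10}→2
  placing 0:k first → 3 extensions
  placing 2:i first → 1 extensions
total linear extensions = 4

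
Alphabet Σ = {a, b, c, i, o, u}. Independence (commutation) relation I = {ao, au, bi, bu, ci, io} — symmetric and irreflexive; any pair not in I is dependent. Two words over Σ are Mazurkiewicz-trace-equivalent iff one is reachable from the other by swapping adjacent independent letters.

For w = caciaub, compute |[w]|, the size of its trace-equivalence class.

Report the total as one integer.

6

0(c) covers ∅
1(a) covers 0:c
2(c) covers 1:a
3(i) covers 1:a
4(a) covers 2:c, 3:i
5(u) covers 2:c, 3:i
6(b) covers 4:a
floor of heap: 0:c
completions by unplaced set U, small U first (add the entries for U minus each lowest piece of U):
  |U|=1: {5}:1  {6}:1
  |U|=2: {4,6}:1  {5,6}:2
  |U|=3: {4,5,6}:3
  |U|=4: {2,4,5,6}:3  {3,4,5,6}:3
  |U|=5: {2,3,4,5,6}:6
  start at 0(c): 6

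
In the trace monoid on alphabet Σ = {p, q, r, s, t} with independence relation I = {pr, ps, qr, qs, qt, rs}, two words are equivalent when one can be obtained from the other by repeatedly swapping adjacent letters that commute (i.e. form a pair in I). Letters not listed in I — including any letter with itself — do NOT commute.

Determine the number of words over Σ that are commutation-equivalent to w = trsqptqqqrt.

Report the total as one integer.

594

piece 0:t — minimal
piece 1:r rests on {0:t}
piece 2:s rests on {0:t}
piece 3:q — minimal
piece 4:p rests on {0:t, 3:q}
piece 5:t rests on {1:r, 2:s, 4:p}
piece 6:q rests on {4:p}
piece 7:q rests on {6:q}
piece 8:q rests on {7:q}
piece 9:r rests on {5:t}
piece 10:t rests on {9:r}
minimal pieces: {0:t, 3:q}
ways to finish when only these pieces remain (= sum over removing one remaining piece with nothing left below it):
  1 left: {8}→1  {10}→1
  2 left: {7,8}→1  {8,10}→2  {9,10}→1
  3 left: {5,9,10}→1  {6,7,8}→1  {7,8,10}→3  {8,9,10}→3
  4 left: {1,5,9,10}→1  {2,5,9,10}→1  {5,8,9,10}→4  {6,7,8,10}→4  {7,8,9,10}→6
  5 left: {1,2,5,9,10}→2  {1,5,8,9,10}→5  {2,5,8,9,10}→5  {5,7,8,9,10}→10  {6,7,8,9,10}→10
  6 left: {1,2,5,8,9,10}→12  {1,5,7,8,9,10}→15  {2,5,7,8,9,10}→15  {5,6,7,8,9,10}→20
  7 left: {1,2,5,7,8,9,10}→42  {1,5,6,7,8,9,10}→35  {2,5,6,7,8,9,10}→35  {4,5,6,7,8,9,10}→20
  8 left: {1,2,5,6,7,8,9,10}→112  {1,4,5,6,7,8,9,10}→55  {2,4,5,6,7,8,9,10}→55  {3,4,5,6,7,8,9,10}→20
  9 left: {1,2,4,5,6,7,8,9,10}→222  {1,3,4,5,6,7,8,9,10}→75  {2,3,4,5,6,7,8,9,10}→75
  placing 0:t first → 372 extensions
  placing 3:q first → 222 extensions
total linear extensions = 594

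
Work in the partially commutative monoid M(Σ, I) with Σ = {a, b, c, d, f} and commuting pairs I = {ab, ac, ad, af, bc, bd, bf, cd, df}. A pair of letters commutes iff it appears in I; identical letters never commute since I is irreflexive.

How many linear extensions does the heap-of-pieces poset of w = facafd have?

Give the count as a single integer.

60

#0=f has no predecessor
#1=a has no predecessor
#2=c depends on [0:f]
#3=a depends on [1:a]
#4=f depends on [2:c]
#5=d has no predecessor
sources: [0:f, 1:a, 5:d]
N(rest) = Σ N(rest − s) over sources s of rest; N(one piece) = 1:
  size 1 → [3]=1  [4]=1  [5]=1
  size 2 → [1,3]=1  [2,4]=1  [3,4]=2  [3,5]=2  [4,5]=2
  size 3 → [0,2,4]=1  [1,3,4]=3  [1,3,5]=3  [2,3,4]=3  [2,4,5]=3  [3,4,5]=6
  size 4 → [0,2,3,4]=4  [0,2,4,5]=4  [1,2,3,4]=6  [1,3,4,5]=12  [2,3,4,5]=12
  first=0(f) contributes 30
  first=1(a) contributes 20
  first=5(d) contributes 10
|[w]| = 60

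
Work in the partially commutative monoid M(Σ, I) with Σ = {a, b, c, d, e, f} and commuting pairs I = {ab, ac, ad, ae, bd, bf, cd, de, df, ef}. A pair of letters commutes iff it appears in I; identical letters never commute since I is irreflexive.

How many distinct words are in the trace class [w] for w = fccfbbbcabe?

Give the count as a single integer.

0(f) covers ∅
1(c) covers 0:f
2(c) covers 1:c
3(f) covers 2:c
4(b) covers 2:c
5(b) covers 4:b
6(b) covers 5:b
7(c) covers 3:f, 6:b
8(a) covers 3:f
9(b) covers 7:c
10(e) covers 9:b
floor of heap: 0:f
completions by unplaced set U, small U first (add the entries for U minus each lowest piece of U):
  |U|=1: {8}:1  {10}:1
  |U|=2: {8,10}:2  {9,10}:1
  |U|=3: {7,9,10}:1  {8,9,10}:3
  |U|=4: {6,7,9,10}:1  {7,8,9,10}:4
  |U|=5: {3,7,8,9,10}:4  {5,6,7,9,10}:1  {6,7,8,9,10}:5
  |U|=6: {3,6,7,8,9,10}:9  {4,5,6,7,9,10}:1  {5,6,7,8,9,10}:6
  |U|=7: {3,5,6,7,8,9,10}:15  {4,5,6,7,8,9,10}:7
  |U|=8: {3,4,5,6,7,8,9,10}:22
  |U|=9: {2,3,4,5,6,7,8,9,10}:22
  start at 0(f): 22

22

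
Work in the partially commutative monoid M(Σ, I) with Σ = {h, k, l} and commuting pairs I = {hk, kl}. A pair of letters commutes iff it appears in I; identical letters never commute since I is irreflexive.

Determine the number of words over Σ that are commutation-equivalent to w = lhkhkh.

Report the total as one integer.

#0=l has no predecessor
#1=h depends on [0:l]
#2=k has no predecessor
#3=h depends on [1:h]
#4=k depends on [2:k]
#5=h depends on [3:h]
sources: [0:l, 2:k]
N(rest) = Σ N(rest − s) over sources s of rest; N(one piece) = 1:
  size 1 → [4]=1  [5]=1
  size 2 → [2,4]=1  [3,5]=1  [4,5]=2
  size 3 → [1,3,5]=1  [2,4,5]=3  [3,4,5]=3
  size 4 → [0,1,3,5]=1  [1,3,4,5]=4  [2,3,4,5]=6
  first=0(l) contributes 10
  first=2(k) contributes 5
|[w]| = 15

15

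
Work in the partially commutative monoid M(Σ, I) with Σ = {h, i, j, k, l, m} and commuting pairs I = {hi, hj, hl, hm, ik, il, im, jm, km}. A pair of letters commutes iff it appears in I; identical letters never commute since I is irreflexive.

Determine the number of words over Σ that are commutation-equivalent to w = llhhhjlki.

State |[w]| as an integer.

piece 0:l — minimal
piece 1:l rests on {0:l}
piece 2:h — minimal
piece 3:h rests on {2:h}
piece 4:h rests on {3:h}
piece 5:j rests on {1:l}
piece 6:l rests on {5:j}
piece 7:k rests on {4:h, 6:l}
piece 8:i rests on {5:j}
minimal pieces: {0:l, 2:h}
ways to finish when only these pieces remain (= sum over removing one remaining piece with nothing left below it):
  1 left: {7}→1  {8}→1
  2 left: {4,7}→1  {6,7}→1  {7,8}→2
  3 left: {3,4,7}→1  {4,6,7}→2  {4,7,8}→3  {6,7,8}→3
  4 left: {2,3,4,7}→1  {3,4,6,7}→3  {3,4,7,8}→4  {4,6,7,8}→8  {5,6,7,8}→3
  5 left: {1,5,6,7,8}→3  {2,3,4,6,7}→4  {2,3,4,7,8}→5  {3,4,6,7,8}→15  {4,5,6,7,8}→11
  6 left: {0,1,5,6,7,8}→3  {1,4,5,6,7,8}→14  {2,3,4,6,7,8}→24  {3,4,5,6,7,8}→26
  7 left: {0,1,4,5,6,7,8}→17  {1,3,4,5,6,7,8}→40  {2,3,4,5,6,7,8}→50
  placing 0:l first → 90 extensions
  placing 2:h first → 57 extensions
total linear extensions = 147

147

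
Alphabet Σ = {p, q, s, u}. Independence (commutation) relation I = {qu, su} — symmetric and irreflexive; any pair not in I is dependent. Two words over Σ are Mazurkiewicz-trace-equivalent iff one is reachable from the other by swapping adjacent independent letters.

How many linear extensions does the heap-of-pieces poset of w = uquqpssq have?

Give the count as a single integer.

6

#0=u has no predecessor
#1=q has no predecessor
#2=u depends on [0:u]
#3=q depends on [1:q]
#4=p depends on [2:u, 3:q]
#5=s depends on [4:p]
#6=s depends on [5:s]
#7=q depends on [6:s]
sources: [0:u, 1:q]
N(rest) = Σ N(rest − s) over sources s of rest; N(one piece) = 1:
  size 1 → [7]=1
  size 2 → [6,7]=1
  size 3 → [5,6,7]=1
  size 4 → [4,5,6,7]=1
  size 5 → [2,4,5,6,7]=1  [3,4,5,6,7]=1
  size 6 → [0,2,4,5,6,7]=1  [1,3,4,5,6,7]=1  [2,3,4,5,6,7]=2
  first=0(u) contributes 3
  first=1(q) contributes 3
|[w]| = 6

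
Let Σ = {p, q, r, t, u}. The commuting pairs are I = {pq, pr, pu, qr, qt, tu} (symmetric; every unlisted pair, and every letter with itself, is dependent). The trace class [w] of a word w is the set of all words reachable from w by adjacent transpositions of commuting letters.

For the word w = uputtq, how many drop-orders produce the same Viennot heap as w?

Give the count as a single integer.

#0=u has no predecessor
#1=p has no predecessor
#2=u depends on [0:u]
#3=t depends on [1:p]
#4=t depends on [3:t]
#5=q depends on [2:u]
sources: [0:u, 1:p]
N(rest) = Σ N(rest − s) over sources s of rest; N(one piece) = 1:
  size 1 → [4]=1  [5]=1
  size 2 → [2,5]=1  [3,4]=1  [4,5]=2
  size 3 → [0,2,5]=1  [1,3,4]=1  [2,4,5]=3  [3,4,5]=3
  size 4 → [0,2,4,5]=4  [1,3,4,5]=4  [2,3,4,5]=6
  first=0(u) contributes 10
  first=1(p) contributes 10
|[w]| = 20

20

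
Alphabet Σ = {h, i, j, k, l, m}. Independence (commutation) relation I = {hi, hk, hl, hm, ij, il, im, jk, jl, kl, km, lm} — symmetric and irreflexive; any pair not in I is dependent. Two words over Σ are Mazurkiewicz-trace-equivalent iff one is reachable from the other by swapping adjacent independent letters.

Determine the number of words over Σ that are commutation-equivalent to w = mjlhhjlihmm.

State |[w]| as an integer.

piece 0:m — minimal
piece 1:j rests on {0:m}
piece 2:l — minimal
piece 3:h rests on {1:j}
piece 4:h rests on {3:h}
piece 5:j rests on {4:h}
piece 6:l rests on {2:l}
piece 7:i — minimal
piece 8:h rests on {5:j}
piece 9:m rests on {5:j}
piece 10:m rests on {9:m}
minimal pieces: {0:m, 2:l, 7:i}
ways to finish when only these pieces remain (= sum over removing one remaining piece with nothing left below it):
  1 left: {6}→1  {7}→1  {8}→1  {10}→1
  2 left: {2,6}→1  {6,7}→2  {6,8}→2  {6,10}→2  {7,8}→2  {7,10}→2  {8,10}→2  {9,10}→1
  3 left: {2,6,7}→3  {2,6,8}→3  {2,6,10}→3  {6,7,8}→6  {6,7,10}→6  {6,8,10}→6  {6,9,10}→3  {7,8,10}→6  {7,9,10}→3  {8,9,10}→3
  4 left: {2,6,7,8}→12  {2,6,7,10}→12  {2,6,8,10}→12  {2,6,9,10}→6  {5,8,9,10}→3  {6,7,8,10}→24  {6,7,9,10}→12  {6,8,9,10}→12  {7,8,9,10}→12
  5 left: {2,6,7,8,10}→60  {2,6,7,9,10}→30  {2,6,8,9,10}→30  {4,5,8,9,10}→3  {5,6,8,9,10}→15  {5,7,8,9,10}→15  {6,7,8,9,10}→60
  6 left: {2,5,6,8,9,10}→45  {2,6,7,8,9,10}→180  {3,4,5,8,9,10}→3  {4,5,6,8,9,10}→18  {4,5,7,8,9,10}→18  {5,6,7,8,9,10}→90
  7 left: {1,3,4,5,8,9,10}→3  {2,4,5,6,8,9,10}→63  {2,5,6,7,8,9,10}→315  {3,4,5,6,8,9,10}→21  {3,4,5,7,8,9,10}→21  {4,5,6,7,8,9,10}→126
  8 left: {0,1,3,4,5,8,9,10}→3  {1,3,4,5,6,8,9,10}→24  {1,3,4,5,7,8,9,10}→24  {2,3,4,5,6,8,9,10}→84  {2,4,5,6,7,8,9,10}→504  {3,4,5,6,7,8,9,10}→168
  9 left: {0,1,3,4,5,6,8,9,10}→27  {0,1,3,4,5,7,8,9,10}→27  {1,2,3,4,5,6,8,9,10}→108  {1,3,4,5,6,7,8,9,10}→216  {2,3,4,5,6,7,8,9,10}→756
  placing 0:m first → 1080 extensions
  placing 2:l first → 270 extensions
  placing 7:i first → 135 extensions
total linear extensions = 1485

1485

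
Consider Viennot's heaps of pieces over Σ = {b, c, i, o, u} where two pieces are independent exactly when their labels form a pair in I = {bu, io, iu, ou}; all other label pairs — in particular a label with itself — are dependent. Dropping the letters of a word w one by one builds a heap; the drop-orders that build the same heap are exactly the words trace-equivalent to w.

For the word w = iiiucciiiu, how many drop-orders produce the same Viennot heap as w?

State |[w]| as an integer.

16

drop 0:i onto floor
drop 1:i onto {0:i}
drop 2:i onto {1:i}
drop 3:u onto floor
drop 4:c onto {2:i, 3:u}
drop 5:c onto {4:c}
drop 6:i onto {5:c}
drop 7:i onto {6:i}
drop 8:i onto {7:i}
drop 9:u onto {5:c}
ground layer = {0:i, 3:u}
drop-orders for the pieces not yet dropped (sum over which currently-grounded one goes next):
  1 to go: {8} 1  {9} 1
  2 to go: {7,8} 1  {8,9} 2
  3 to go: {6,7,8} 1  {7,8,9} 3
  4 to go: {6,7,8,9} 4
  5 to go: {5,6,7,8,9} 4
  6 to go: {4,5,6,7,8,9} 4
  7 to go: {2,4,5,6,7,8,9} 4  {3,4,5,6,7,8,9} 4
  8 to go: {1,2,4,5,6,7,8,9} 4  {2,3,4,5,6,7,8,9} 8
  if 0:i drops first: 12 orders
  if 3:u drops first: 4 orders
heap linearizations: 16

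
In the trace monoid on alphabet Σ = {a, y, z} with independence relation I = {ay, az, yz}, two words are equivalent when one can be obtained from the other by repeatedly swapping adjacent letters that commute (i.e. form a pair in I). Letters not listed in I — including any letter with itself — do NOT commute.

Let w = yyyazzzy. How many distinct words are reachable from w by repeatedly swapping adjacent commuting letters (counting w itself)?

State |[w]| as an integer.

#0=y has no predecessor
#1=y depends on [0:y]
#2=y depends on [1:y]
#3=a has no predecessor
#4=z has no predecessor
#5=z depends on [4:z]
#6=z depends on [5:z]
#7=y depends on [2:y]
sources: [0:y, 3:a, 4:z]
N(rest) = Σ N(rest − s) over sources s of rest; N(one piece) = 1:
  size 1 → [3]=1  [6]=1  [7]=1
  size 2 → [2,7]=1  [3,6]=2  [3,7]=2  [5,6]=1  [6,7]=2
  size 3 → [1,2,7]=1  [2,3,7]=3  [2,6,7]=3  [3,5,6]=3  [3,6,7]=6  [4,5,6]=1  [5,6,7]=3
  size 4 → [0,1,2,7]=1  [1,2,3,7]=4  [1,2,6,7]=4  [2,3,6,7]=12  [2,5,6,7]=6  [3,4,5,6]=4  [3,5,6,7]=12  [4,5,6,7]=4
  size 5 → [0,1,2,3,7]=5  [0,1,2,6,7]=5  [1,2,3,6,7]=20  [1,2,5,6,7]=10  [2,3,5,6,7]=30  [2,4,5,6,7]=10  [3,4,5,6,7]=20
  size 6 → [0,1,2,3,6,7]=30  [0,1,2,5,6,7]=15  [1,2,3,5,6,7]=60  [1,2,4,5,6,7]=20  [2,3,4,5,6,7]=60
  first=0(y) contributes 140
  first=3(a) contributes 35
  first=4(z) contributes 105
|[w]| = 280

280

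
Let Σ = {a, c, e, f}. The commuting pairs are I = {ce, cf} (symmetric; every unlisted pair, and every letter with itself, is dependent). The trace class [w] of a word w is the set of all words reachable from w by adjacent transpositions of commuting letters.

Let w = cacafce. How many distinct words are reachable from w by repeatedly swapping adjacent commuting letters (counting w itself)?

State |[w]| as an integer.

3

#0=c has no predecessor
#1=a depends on [0:c]
#2=c depends on [1:a]
#3=a depends on [2:c]
#4=f depends on [3:a]
#5=c depends on [3:a]
#6=e depends on [4:f]
sources: [0:c]
N(rest) = Σ N(rest − s) over sources s of rest; N(one piece) = 1:
  size 1 → [5]=1  [6]=1
  size 2 → [4,6]=1  [5,6]=2
  size 3 → [4,5,6]=3
  size 4 → [3,4,5,6]=3
  size 5 → [2,3,4,5,6]=3
  first=0(c) contributes 3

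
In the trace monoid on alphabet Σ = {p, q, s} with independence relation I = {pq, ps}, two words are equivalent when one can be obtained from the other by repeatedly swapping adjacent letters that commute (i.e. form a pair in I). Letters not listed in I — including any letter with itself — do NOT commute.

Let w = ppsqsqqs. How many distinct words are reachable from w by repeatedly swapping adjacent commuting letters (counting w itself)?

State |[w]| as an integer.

piece 0:p — minimal
piece 1:p rests on {0:p}
piece 2:s — minimal
piece 3:q rests on {2:s}
piece 4:s rests on {3:q}
piece 5:q rests on {4:s}
piece 6:q rests on {5:q}
piece 7:s rests on {6:q}
minimal pieces: {0:p, 2:s}
ways to finish when only these pieces remain (= sum over removing one remaining piece with nothing left below it):
  1 left: {1}→1  {7}→1
  2 left: {0,1}→1  {1,7}→2  {6,7}→1
  3 left: {0,1,7}→3  {1,6,7}→3  {5,6,7}→1
  4 left: {0,1,6,7}→6  {1,5,6,7}→4  {4,5,6,7}→1
  5 left: {0,1,5,6,7}→10  {1,4,5,6,7}→5  {3,4,5,6,7}→1
  6 left: {0,1,4,5,6,7}→15  {1,3,4,5,6,7}→6  {2,3,4,5,6,7}→1
  placing 0:p first → 7 extensions
  placing 2:s first → 21 extensions
total linear extensions = 28

28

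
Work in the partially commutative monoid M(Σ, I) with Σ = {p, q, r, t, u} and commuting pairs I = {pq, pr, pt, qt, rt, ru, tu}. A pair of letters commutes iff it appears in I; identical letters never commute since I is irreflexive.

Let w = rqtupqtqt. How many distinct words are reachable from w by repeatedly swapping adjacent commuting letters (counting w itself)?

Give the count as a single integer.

0(r) covers ∅
1(q) covers 0:r
2(t) covers ∅
3(u) covers 1:q
4(p) covers 3:u
5(q) covers 3:u
6(t) covers 2:t
7(q) covers 5:q
8(t) covers 6:t
floor of heap: 0:r, 2:t
completions by unplaced set U, small U first (add the entries for U minus each lowest piece of U):
  |U|=1: {4}:1  {7}:1  {8}:1
  |U|=2: {4,7}:2  {4,8}:2  {5,7}:1  {6,8}:1  {7,8}:2
  |U|=3: {2,6,8}:1  {4,5,7}:3  {4,6,8}:3  {4,7,8}:6  {5,7,8}:3  {6,7,8}:3
  |U|=4: {2,4,6,8}:4  {2,6,7,8}:4  {3,4,5,7}:3  {4,5,7,8}:12  {4,6,7,8}:12  {5,6,7,8}:6
  |U|=5: {1,3,4,5,7}:3  {2,4,6,7,8}:20  {2,5,6,7,8}:10  {3,4,5,7,8}:15  {4,5,6,7,8}:30
  |U|=6: {0,1,3,4,5,7}:3  {1,3,4,5,7,8}:18  {2,4,5,6,7,8}:60  {3,4,5,6,7,8}:45
  |U|=7: {0,1,3,4,5,7,8}:21  {1,3,4,5,6,7,8}:63  {2,3,4,5,6,7,8}:105
  start at 0(r): 168
  start at 2(t): 84
sum over floor = 252

252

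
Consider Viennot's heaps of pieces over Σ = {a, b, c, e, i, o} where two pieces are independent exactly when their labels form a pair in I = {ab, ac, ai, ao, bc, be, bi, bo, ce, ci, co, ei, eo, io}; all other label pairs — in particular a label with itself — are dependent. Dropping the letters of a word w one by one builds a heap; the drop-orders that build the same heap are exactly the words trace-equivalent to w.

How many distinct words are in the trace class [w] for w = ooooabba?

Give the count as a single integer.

0(o) covers ∅
1(o) covers 0:o
2(o) covers 1:o
3(o) covers 2:o
4(a) covers ∅
5(b) covers ∅
6(b) covers 5:b
7(a) covers 4:a
floor of heap: 0:o, 4:a, 5:b
completions by unplaced set U, small U first (add the entries for U minus each lowest piece of U):
  |U|=1: {3}:1  {6}:1  {7}:1
  |U|=2: {2,3}:1  {3,6}:2  {3,7}:2  {4,7}:1  {5,6}:1  {6,7}:2
  |U|=3: {1,2,3}:1  {2,3,6}:3  {2,3,7}:3  {3,4,7}:3  {3,5,6}:3  {3,6,7}:6  {4,6,7}:3  {5,6,7}:3
  |U|=4: {0,1,2,3}:1  {1,2,3,6}:4  {1,2,3,7}:4  {2,3,4,7}:6  {2,3,5,6}:6  {2,3,6,7}:12  {3,4,6,7}:12  {3,5,6,7}:12  {4,5,6,7}:6
  |U|=5: {0,1,2,3,6}:5  {0,1,2,3,7}:5  {1,2,3,4,7}:10  {1,2,3,5,6}:10  {1,2,3,6,7}:20  {2,3,4,6,7}:30  {2,3,5,6,7}:30  {3,4,5,6,7}:30
  |U|=6: {0,1,2,3,4,7}:15  {0,1,2,3,5,6}:15  {0,1,2,3,6,7}:30  {1,2,3,4,6,7}:60  {1,2,3,5,6,7}:60  {2,3,4,5,6,7}:90
  start at 0(o): 210
  start at 4(a): 105
  start at 5(b): 105
sum over floor = 420

420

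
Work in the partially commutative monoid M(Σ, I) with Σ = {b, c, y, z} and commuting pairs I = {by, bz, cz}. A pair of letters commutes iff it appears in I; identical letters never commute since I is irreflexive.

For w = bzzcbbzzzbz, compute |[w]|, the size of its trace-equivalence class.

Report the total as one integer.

piece 0:b — minimal
piece 1:z — minimal
piece 2:z rests on {1:z}
piece 3:c rests on {0:b}
piece 4:b rests on {3:c}
piece 5:b rests on {4:b}
piece 6:z rests on {2:z}
piece 7:z rests on {6:z}
piece 8:z rests on {7:z}
piece 9:b rests on {5:b}
piece 10:z rests on {8:z}
minimal pieces: {0:b, 1:z}
ways to finish when only these pieces remain (= sum over removing one remaining piece with nothing left below it):
  1 left: {9}→1  {10}→1
  2 left: {5,9}→1  {8,10}→1  {9,10}→2
  3 left: {4,5,9}→1  {5,9,10}→3  {7,8,10}→1  {8,9,10}→3
  4 left: {3,4,5,9}→1  {4,5,9,10}→4  {5,8,9,10}→6  {6,7,8,10}→1  {7,8,9,10}→4
  5 left: {0,3,4,5,9}→1  {2,6,7,8,10}→1  {3,4,5,9,10}→5  {4,5,8,9,10}→10  {5,7,8,9,10}→10  {6,7,8,9,10}→5
  6 left: {0,3,4,5,9,10}→6  {1,2,6,7,8,10}→1  {2,6,7,8,9,10}→6  {3,4,5,8,9,10}→15  {4,5,7,8,9,10}→20  {5,6,7,8,9,10}→15
  7 left: {0,3,4,5,8,9,10}→21  {1,2,6,7,8,9,10}→7  {2,5,6,7,8,9,10}→21  {3,4,5,7,8,9,10}→35  {4,5,6,7,8,9,10}→35
  8 left: {0,3,4,5,7,8,9,10}→56  {1,2,5,6,7,8,9,10}→28  {2,4,5,6,7,8,9,10}→56  {3,4,5,6,7,8,9,10}→70
  9 left: {0,3,4,5,6,7,8,9,10}→126  {1,2,4,5,6,7,8,9,10}→84  {2,3,4,5,6,7,8,9,10}→126
  placing 0:b first → 210 extensions
  placing 1:z first → 252 extensions
total linear extensions = 462

462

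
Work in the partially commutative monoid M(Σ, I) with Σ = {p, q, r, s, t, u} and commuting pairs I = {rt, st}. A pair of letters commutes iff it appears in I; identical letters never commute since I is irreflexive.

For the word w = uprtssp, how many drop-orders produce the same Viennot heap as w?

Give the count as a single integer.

4

#0=u has no predecessor
#1=p depends on [0:u]
#2=r depends on [1:p]
#3=t depends on [1:p]
#4=s depends on [2:r]
#5=s depends on [4:s]
#6=p depends on [3:t, 5:s]
sources: [0:u]
N(rest) = Σ N(rest − s) over sources s of rest; N(one piece) = 1:
  size 1 → [6]=1
  size 2 → [3,6]=1  [5,6]=1
  size 3 → [3,5,6]=2  [4,5,6]=1
  size 4 → [2,4,5,6]=1  [3,4,5,6]=3
  size 5 → [2,3,4,5,6]=4
  first=0(u) contributes 4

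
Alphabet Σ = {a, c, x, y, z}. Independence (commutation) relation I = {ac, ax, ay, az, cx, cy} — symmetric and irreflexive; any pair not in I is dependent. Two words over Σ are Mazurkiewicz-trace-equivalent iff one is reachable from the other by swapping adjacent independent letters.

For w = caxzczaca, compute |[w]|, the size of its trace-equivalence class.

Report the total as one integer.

0(c) covers ∅
1(a) covers ∅
2(x) covers ∅
3(z) covers 0:c, 2:x
4(c) covers 3:z
5(z) covers 4:c
6(a) covers 1:a
7(c) covers 5:z
8(a) covers 6:a
floor of heap: 0:c, 1:a, 2:x
completions by unplaced set U, small U first (add the entries for U minus each lowest piece of U):
  |U|=1: {7}:1  {8}:1
  |U|=2: {5,7}:1  {6,8}:1  {7,8}:2
  |U|=3: {1,6,8}:1  {4,5,7}:1  {5,7,8}:3  {6,7,8}:3
  |U|=4: {1,6,7,8}:4  {3,4,5,7}:1  {4,5,7,8}:4  {5,6,7,8}:6
  |U|=5: {0,3,4,5,7}:1  {1,5,6,7,8}:10  {2,3,4,5,7}:1  {3,4,5,7,8}:5  {4,5,6,7,8}:10
  |U|=6: {0,2,3,4,5,7}:2  {0,3,4,5,7,8}:6  {1,4,5,6,7,8}:20  {2,3,4,5,7,8}:6  {3,4,5,6,7,8}:15
  |U|=7: {0,2,3,4,5,7,8}:14  {0,3,4,5,6,7,8}:21  {1,3,4,5,6,7,8}:35  {2,3,4,5,6,7,8}:21
  start at 0(c): 56
  start at 1(a): 56
  start at 2(x): 56
sum over floor = 168

168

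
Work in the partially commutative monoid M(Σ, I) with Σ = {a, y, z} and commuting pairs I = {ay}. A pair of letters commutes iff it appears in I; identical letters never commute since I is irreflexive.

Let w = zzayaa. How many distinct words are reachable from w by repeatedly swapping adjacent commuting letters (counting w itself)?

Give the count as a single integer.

drop 0:z onto floor
drop 1:z onto {0:z}
drop 2:a onto {1:z}
drop 3:y onto {1:z}
drop 4:a onto {2:a}
drop 5:a onto {4:a}
ground layer = {0:z}
drop-orders for the pieces not yet dropped (sum over which currently-grounded one goes next):
  1 to go: {3} 1  {5} 1
  2 to go: {3,5} 2  {4,5} 1
  3 to go: {2,4,5} 1  {3,4,5} 3
  4 to go: {2,3,4,5} 4
  if 0:z drops first: 4 orders

4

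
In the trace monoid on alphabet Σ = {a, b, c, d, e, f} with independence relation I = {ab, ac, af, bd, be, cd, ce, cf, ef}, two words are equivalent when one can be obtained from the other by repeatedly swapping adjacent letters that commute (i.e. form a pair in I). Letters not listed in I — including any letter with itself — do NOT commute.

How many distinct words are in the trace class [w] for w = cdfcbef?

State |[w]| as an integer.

32

0(c) covers ∅
1(d) covers ∅
2(f) covers 1:d
3(c) covers 0:c
4(b) covers 2:f, 3:c
5(e) covers 1:d
6(f) covers 4:b
floor of heap: 0:c, 1:d
completions by unplaced set U, small U first (add the entries for U minus each lowest piece of U):
  |U|=1: {5}:1  {6}:1
  |U|=2: {4,6}:1  {5,6}:2
  |U|=3: {2,4,6}:1  {3,4,6}:1  {4,5,6}:3
  |U|=4: {0,3,4,6}:1  {2,3,4,6}:2  {2,4,5,6}:4  {3,4,5,6}:4
  |U|=5: {0,2,3,4,6}:3  {0,3,4,5,6}:5  {1,2,4,5,6}:4  {2,3,4,5,6}:10
  start at 0(c): 14
  start at 1(d): 18
sum over floor = 32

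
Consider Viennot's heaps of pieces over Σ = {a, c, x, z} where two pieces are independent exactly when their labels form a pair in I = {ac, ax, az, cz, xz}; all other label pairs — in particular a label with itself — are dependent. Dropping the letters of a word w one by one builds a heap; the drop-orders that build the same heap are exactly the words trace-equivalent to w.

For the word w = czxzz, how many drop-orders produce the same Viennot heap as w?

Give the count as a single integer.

10

drop 0:c onto floor
drop 1:z onto floor
drop 2:x onto {0:c}
drop 3:z onto {1:z}
drop 4:z onto {3:z}
ground layer = {0:c, 1:z}
drop-orders for the pieces not yet dropped (sum over which currently-grounded one goes next):
  1 to go: {2} 1  {4} 1
  2 to go: {0,2} 1  {2,4} 2  {3,4} 1
  3 to go: {0,2,4} 3  {1,3,4} 1  {2,3,4} 3
  if 0:c drops first: 4 orders
  if 1:z drops first: 6 orders
heap linearizations: 10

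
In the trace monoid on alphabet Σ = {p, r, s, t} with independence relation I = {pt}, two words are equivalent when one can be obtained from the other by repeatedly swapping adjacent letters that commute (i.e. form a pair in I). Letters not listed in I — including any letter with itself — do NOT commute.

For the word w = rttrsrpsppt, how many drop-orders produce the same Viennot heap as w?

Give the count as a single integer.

3

0(r) covers ∅
1(t) covers 0:r
2(t) covers 1:t
3(r) covers 2:t
4(s) covers 3:r
5(r) covers 4:s
6(p) covers 5:r
7(s) covers 6:p
8(p) covers 7:s
9(p) covers 8:p
10(t) covers 7:s
floor of heap: 0:r
completions by unplaced set U, small U first (add the entries for U minus each lowest piece of U):
  |U|=1: {9}:1  {10}:1
  |U|=2: {8,9}:1  {9,10}:2
  |U|=3: {8,9,10}:3
  |U|=4: {7,8,9,10}:3
  |U|=5: {6,7,8,9,10}:3
  |U|=6: {5,6,7,8,9,10}:3
  |U|=7: {4,5,6,7,8,9,10}:3
  |U|=8: {3,4,5,6,7,8,9,10}:3
  |U|=9: {2,3,4,5,6,7,8,9,10}:3
  start at 0(r): 3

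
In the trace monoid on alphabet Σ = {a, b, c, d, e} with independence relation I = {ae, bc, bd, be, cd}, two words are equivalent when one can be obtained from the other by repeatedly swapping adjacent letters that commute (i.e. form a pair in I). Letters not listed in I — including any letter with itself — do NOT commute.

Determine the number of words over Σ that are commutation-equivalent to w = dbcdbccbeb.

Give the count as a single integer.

2100

0(d) covers ∅
1(b) covers ∅
2(c) covers ∅
3(d) covers 0:d
4(b) covers 1:b
5(c) covers 2:c
6(c) covers 5:c
7(b) covers 4:b
8(e) covers 3:d, 6:c
9(b) covers 7:b
floor of heap: 0:d, 1:b, 2:c
completions by unplaced set U, small U first (add the entries for U minus each lowest piece of U):
  |U|=1: {8}:1  {9}:1
  |U|=2: {3,8}:1  {6,8}:1  {7,9}:1  {8,9}:2
  |U|=3: {0,3,8}:1  {3,6,8}:2  {3,8,9}:3  {4,7,9}:1  {5,6,8}:1  {6,8,9}:3  {7,8,9}:3
  |U|=4: {0,3,6,8}:3  {0,3,8,9}:4  {1,4,7,9}:1  {2,5,6,8}:1  {3,5,6,8}:3  {3,6,8,9}:8  {3,7,8,9}:6  {4,7,8,9}:4  {5,6,8,9}:4  {6,7,8,9}:6
  |U|=5: {0,3,5,6,8}:6  {0,3,6,8,9}:15  {0,3,7,8,9}:10  {1,4,7,8,9}:5  {2,3,5,6,8}:4  {2,5,6,8,9}:5  {3,4,7,8,9}:10  {3,5,6,8,9}:15  {3,6,7,8,9}:20  {4,6,7,8,9}:10  {5,6,7,8,9}:10
  |U|=6: {0,2,3,5,6,8}:10  {0,3,4,7,8,9}:20  {0,3,5,6,8,9}:36  {0,3,6,7,8,9}:45  {1,3,4,7,8,9}:15  {1,4,6,7,8,9}:15  {2,3,5,6,8,9}:24  {2,5,6,7,8,9}:15  {3,4,6,7,8,9}:40  {3,5,6,7,8,9}:45  {4,5,6,7,8,9}:20
  |U|=7: {0,1,3,4,7,8,9}:35  {0,2,3,5,6,8,9}:70  {0,3,4,6,7,8,9}:105  {0,3,5,6,7,8,9}:126  {1,3,4,6,7,8,9}:70  {1,4,5,6,7,8,9}:35  {2,3,5,6,7,8,9}:84  {2,4,5,6,7,8,9}:35  {3,4,5,6,7,8,9}:105
  |U|=8: {0,1,3,4,6,7,8,9}:210  {0,2,3,5,6,7,8,9}:280  {0,3,4,5,6,7,8,9}:336  {1,2,4,5,6,7,8,9}:70  {1,3,4,5,6,7,8,9}:210  {2,3,4,5,6,7,8,9}:224
  start at 0(d): 504
  start at 1(b): 840
  start at 2(c): 756
sum over floor = 2100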